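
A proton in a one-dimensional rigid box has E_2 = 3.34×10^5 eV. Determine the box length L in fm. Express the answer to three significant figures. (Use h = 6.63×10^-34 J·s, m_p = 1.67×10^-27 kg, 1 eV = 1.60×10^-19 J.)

From E_n = n²h²/(8m_pL²), L = n·h/√(8m_pE_n).
E_2 = 3.34×10^5 eV = 5.344×10^-14 J, so L = 2·6.63×10^-34/√(8·1.67×10^-27·5.344×10^-14) = 4.96×10^-14 m = 49.6 fm.

L = 49.6 fm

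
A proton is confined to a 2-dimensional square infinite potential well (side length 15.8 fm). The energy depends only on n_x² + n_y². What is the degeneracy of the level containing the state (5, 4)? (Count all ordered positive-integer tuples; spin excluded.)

degeneracy = 2

The level has n_x² + n_y² = 41. The ordered positive-integer solutions are (4, 5), (5, 4).
That gives 2 states.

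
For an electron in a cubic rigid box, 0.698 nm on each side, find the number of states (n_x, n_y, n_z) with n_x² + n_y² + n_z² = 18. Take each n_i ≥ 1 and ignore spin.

The level has n_x² + n_y² + n_z² = 18. The ordered positive-integer solutions are (1, 1, 4), (1, 4, 1), (4, 1, 1).
That gives 3 states.

degeneracy = 3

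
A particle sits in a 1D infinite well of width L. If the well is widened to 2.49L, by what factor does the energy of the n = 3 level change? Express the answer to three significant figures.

0.161

E_n ∝ 1/L², so the energy scales by 1/2.49² = 0.161.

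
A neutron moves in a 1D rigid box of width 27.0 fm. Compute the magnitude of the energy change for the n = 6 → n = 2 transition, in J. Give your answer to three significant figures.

|ΔE| = 1.44×10^-12 J

E_1 = h²/(8m_nL²) = 4.494×10^-14 J.
|ΔE| = |6² − 2²|·E_1 = 32·4.494×10^-14 J = 1.44×10^-12 J.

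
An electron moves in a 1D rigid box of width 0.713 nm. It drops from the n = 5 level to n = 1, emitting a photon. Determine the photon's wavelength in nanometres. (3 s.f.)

E_1 = h²/(8m_eL²) = 1.185×10^-19 J, so ΔE = (5² − 1²)E_1 = 2.844×10^-18 J.
λ = hc/ΔE = (6.626×10^-34·2.998×10^8)/2.844×10^-18 = 6.98×10^-8 m = 69.8 nm.

λ = 69.8 nm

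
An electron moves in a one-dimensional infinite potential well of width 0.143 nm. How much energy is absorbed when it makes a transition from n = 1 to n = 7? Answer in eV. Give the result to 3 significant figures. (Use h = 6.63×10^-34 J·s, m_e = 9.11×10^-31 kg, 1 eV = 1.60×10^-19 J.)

E_1 = h²/(8m_eL²) = 2.949×10^-18 J.
|ΔE| = |1² − 7²|·E_1 = 48·2.949×10^-18 J = 1.416×10^-16 J = 885 eV.

|ΔE| = 885 eV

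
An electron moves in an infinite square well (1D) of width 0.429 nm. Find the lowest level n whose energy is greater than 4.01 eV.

n = 2

E_1 = h²/(8m_eL²) = 3.274×10^-19 J = 2.044 eV.
Need n² > 4.01/2.044 = 1.962, i.e. n > 1.401.
The smallest integer satisfying this is n = 2.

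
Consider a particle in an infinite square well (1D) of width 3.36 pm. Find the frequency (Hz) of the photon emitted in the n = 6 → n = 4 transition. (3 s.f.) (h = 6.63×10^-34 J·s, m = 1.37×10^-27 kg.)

E_1 = h²/(8mL²) = 3.553×10^-18 J and ΔE = (6² − 4²)E_1 = 7.106×10^-17 J.
f = ΔE/h = 7.106×10^-17/6.63×10^-34 = 1.07×10^17 Hz.

f = 1.07×10^17 Hz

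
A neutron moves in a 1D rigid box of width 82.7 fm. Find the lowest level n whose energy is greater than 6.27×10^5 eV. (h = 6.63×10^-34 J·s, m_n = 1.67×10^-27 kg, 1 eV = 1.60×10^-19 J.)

n = 5

E_1 = h²/(8m_nL²) = 4.811×10^-15 J = 3.007×10^4 eV.
Need n² > 6.27×10^5/3.007×10^4 = 20.85, i.e. n > 4.566.
The smallest integer satisfying this is n = 5.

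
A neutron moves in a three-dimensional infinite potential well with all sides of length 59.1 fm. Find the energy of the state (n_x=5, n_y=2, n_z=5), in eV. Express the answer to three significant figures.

E = 3.16×10^6 eV

For a 3D rectangular well E = (h²/8m_n)·Σ n_i²/L_i² = (6.626×10^-34)²/(8·1.675×10^-27) · [5²/(59.1 fm)² + 2²/(59.1 fm)² + 5²/(59.1 fm)²].
Evaluating gives E = 5.065×10^-13 J = 3.16×10^6 eV.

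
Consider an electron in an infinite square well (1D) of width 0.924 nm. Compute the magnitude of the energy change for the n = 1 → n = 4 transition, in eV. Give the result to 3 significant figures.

E_1 = h²/(8m_eL²) = 7.057×10^-20 J.
|ΔE| = |1² − 4²|·E_1 = 15·7.057×10^-20 J = 1.059×10^-18 J = 6.61 eV.

|ΔE| = 6.61 eV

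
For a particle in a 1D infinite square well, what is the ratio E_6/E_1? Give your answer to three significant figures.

E_n ∝ n², so E_6/E_1 = 6²/1² = 36/1 = 36.0.

36.0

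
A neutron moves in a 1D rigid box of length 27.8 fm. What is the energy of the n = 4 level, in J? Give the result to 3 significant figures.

For an infinite well E_n = n²h²/(8m_nL²), so E_1 = h²/(8m_nL²) = (6.626×10^-34)²/(8·1.675×10^-27·(2.78×10^-14 m)²) = 4.239×10^-14 J.
Then E_4 = 4²·E_1 = 16·4.239×10^-14 J = 6.78×10^-13 J.

E_4 = 6.78×10^-13 J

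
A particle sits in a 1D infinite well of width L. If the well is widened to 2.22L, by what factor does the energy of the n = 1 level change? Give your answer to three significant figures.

E_n ∝ 1/L², so the energy scales by 1/2.22² = 0.203.

0.203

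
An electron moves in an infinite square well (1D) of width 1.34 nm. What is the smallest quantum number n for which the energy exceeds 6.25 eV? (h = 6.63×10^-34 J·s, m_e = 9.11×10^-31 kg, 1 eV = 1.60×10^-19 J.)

E_1 = h²/(8m_eL²) = 3.359×10^-20 J = 0.2099 eV.
Need n² > 6.25/0.2099 = 29.78, i.e. n > 5.457.
The smallest integer satisfying this is n = 6.

n = 6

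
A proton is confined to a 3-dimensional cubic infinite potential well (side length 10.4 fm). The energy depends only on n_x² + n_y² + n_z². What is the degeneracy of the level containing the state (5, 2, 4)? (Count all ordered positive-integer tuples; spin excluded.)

degeneracy = 6

The level has n_x² + n_y² + n_z² = 45. The ordered positive-integer solutions are (2, 4, 5), (2, 5, 4), (4, 2, 5), (4, 5, 2), (5, 2, 4), (5, 4, 2).
That gives 6 states.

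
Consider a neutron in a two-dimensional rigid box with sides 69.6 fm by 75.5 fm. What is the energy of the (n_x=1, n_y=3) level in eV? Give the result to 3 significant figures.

E = 3.65×10^5 eV

For a 2D rectangular well E = (h²/8m_n)·Σ n_i²/L_i² = (6.626×10^-34)²/(8·1.675×10^-27) · [1²/(69.6 fm)² + 3²/(75.5 fm)²].
Evaluating gives E = 5.849×10^-14 J = 3.65×10^5 eV.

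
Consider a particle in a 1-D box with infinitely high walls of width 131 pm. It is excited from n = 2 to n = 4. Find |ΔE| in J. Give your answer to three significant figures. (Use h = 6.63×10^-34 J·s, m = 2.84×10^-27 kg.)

|ΔE| = 1.35×10^-20 J

E_1 = h²/(8mL²) = 1.127×10^-21 J.
|ΔE| = |2² − 4²|·E_1 = 12·1.127×10^-21 J = 1.35×10^-20 J.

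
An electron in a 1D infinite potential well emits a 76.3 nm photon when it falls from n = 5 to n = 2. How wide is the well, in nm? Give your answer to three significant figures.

The photon carries ΔE = hc/λ = 6.626×10^-34·2.998×10^8/7.63×10^-8 m = 2.604×10^-18 J.
Since ΔE = (5² − 2²)E_1, E_1 = 1.240×10^-19 J, and L = h/√(8m_eE_1) = 6.97×10^-10 m = 0.697 nm.

L = 0.697 nm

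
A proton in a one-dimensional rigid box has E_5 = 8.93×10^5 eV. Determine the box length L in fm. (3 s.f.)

From E_n = n²h²/(8m_pL²), L = n·h/√(8m_pE_n).
E_5 = 8.93×10^5 eV = 1.431×10^-13 J, so L = 5·6.626×10^-34/√(8·1.673×10^-27·1.431×10^-13) = 7.57×10^-14 m = 75.7 fm.

L = 75.7 fm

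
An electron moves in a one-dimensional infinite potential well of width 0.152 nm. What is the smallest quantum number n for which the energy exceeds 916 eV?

n = 8

E_1 = h²/(8m_eL²) = 2.608×10^-18 J = 16.28 eV.
Need n² > 916/16.28 = 56.27, i.e. n > 7.501.
The smallest integer satisfying this is n = 8.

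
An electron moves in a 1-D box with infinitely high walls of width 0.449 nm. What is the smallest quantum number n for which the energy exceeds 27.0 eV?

E_1 = h²/(8m_eL²) = 2.988×10^-19 J = 1.865 eV.
Need n² > 27.0/1.865 = 14.48, i.e. n > 3.805.
The smallest integer satisfying this is n = 4.

n = 4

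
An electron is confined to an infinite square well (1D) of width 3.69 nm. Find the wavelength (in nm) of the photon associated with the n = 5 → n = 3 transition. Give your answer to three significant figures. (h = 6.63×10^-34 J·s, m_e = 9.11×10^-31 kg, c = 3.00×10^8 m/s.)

E_1 = h²/(8m_eL²) = 4.430×10^-21 J, so ΔE = (5² − 3²)E_1 = 7.088×10^-20 J.
λ = hc/ΔE = (6.63×10^-34·3.00×10^8)/7.088×10^-20 = 2.81×10^-6 m = 2.81×10^3 nm.

λ = 2.81×10^3 nm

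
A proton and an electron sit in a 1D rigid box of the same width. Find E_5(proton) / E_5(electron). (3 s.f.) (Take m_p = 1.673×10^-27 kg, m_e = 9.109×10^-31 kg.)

E_n ∝ 1/m at fixed n and L, so the ratio is m_e/m_p = 9.109×10^-31/1.673×10^-27 = 5.44×10^-4.

5.44×10^-4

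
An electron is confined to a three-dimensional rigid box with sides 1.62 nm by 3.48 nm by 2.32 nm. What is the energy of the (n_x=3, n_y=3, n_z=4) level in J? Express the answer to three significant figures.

E = 4.30×10^-19 J

For a 3D rectangular well E = (h²/8m_e)·Σ n_i²/L_i² = (6.626×10^-34)²/(8·9.109×10^-31) · [3²/(1.62 nm)² + 3²/(3.48 nm)² + 4²/(2.32 nm)²].
Evaluating gives E = 4.30×10^-19 J.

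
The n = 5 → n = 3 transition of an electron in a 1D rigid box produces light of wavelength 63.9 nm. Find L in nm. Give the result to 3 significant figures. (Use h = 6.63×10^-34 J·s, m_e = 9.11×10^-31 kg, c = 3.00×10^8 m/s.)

L = 0.557 nm

The photon carries ΔE = hc/λ = 6.63×10^-34·3.00×10^8/6.39×10^-8 m = 3.113×10^-18 J.
Since ΔE = (5² − 3²)E_1, E_1 = 1.946×10^-19 J, and L = h/√(8m_eE_1) = 5.57×10^-10 m = 0.557 nm.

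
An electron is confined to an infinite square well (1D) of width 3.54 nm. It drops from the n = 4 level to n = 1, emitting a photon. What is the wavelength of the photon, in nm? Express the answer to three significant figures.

E_1 = h²/(8m_eL²) = 4.808×10^-21 J, so ΔE = (4² − 1²)E_1 = 7.212×10^-20 J.
λ = hc/ΔE = (6.626×10^-34·2.998×10^8)/7.212×10^-20 = 2.75×10^-6 m = 2.75×10^3 nm.

λ = 2.75×10^3 nm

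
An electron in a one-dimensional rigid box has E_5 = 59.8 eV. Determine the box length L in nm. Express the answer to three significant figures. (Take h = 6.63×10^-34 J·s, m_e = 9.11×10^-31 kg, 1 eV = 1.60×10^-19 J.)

From E_n = n²h²/(8m_eL²), L = n·h/√(8m_eE_n).
E_5 = 59.8 eV = 9.568×10^-18 J, so L = 5·6.63×10^-34/√(8·9.11×10^-31·9.568×10^-18) = 3.97×10^-10 m = 0.397 nm.

L = 0.397 nm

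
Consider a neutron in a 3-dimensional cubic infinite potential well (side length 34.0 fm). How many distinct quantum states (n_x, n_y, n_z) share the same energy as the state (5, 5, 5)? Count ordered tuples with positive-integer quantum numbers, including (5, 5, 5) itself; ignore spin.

degeneracy = 7

The level has n_x² + n_y² + n_z² = 75. The ordered positive-integer solutions are (1, 5, 7), (1, 7, 5), (5, 1, 7), (5, 5, 5), (5, 7, 1), (7, 1, 5), (7, 5, 1).
That gives 7 states.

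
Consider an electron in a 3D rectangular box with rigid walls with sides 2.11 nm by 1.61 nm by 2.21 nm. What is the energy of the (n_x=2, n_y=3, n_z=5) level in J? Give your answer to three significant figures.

For a 3D rectangular well E = (h²/8m_e)·Σ n_i²/L_i² = (6.626×10^-34)²/(8·9.109×10^-31) · [2²/(2.11 nm)² + 3²/(1.61 nm)² + 5²/(2.21 nm)²].
Evaluating gives E = 5.72×10^-19 J.

E = 5.72×10^-19 J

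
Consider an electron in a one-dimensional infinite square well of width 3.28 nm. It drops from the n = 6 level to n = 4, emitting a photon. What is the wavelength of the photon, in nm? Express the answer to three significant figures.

E_1 = h²/(8m_eL²) = 5.600×10^-21 J, so ΔE = (6² − 4²)E_1 = 1.120×10^-19 J.
λ = hc/ΔE = (6.626×10^-34·2.998×10^8)/1.120×10^-19 = 1.77×10^-6 m = 1.77×10^3 nm.

λ = 1.77×10^3 nm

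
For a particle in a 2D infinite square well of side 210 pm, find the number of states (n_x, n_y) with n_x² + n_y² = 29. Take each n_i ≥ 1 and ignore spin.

The level has n_x² + n_y² = 29. The ordered positive-integer solutions are (2, 5), (5, 2).
That gives 2 states.

degeneracy = 2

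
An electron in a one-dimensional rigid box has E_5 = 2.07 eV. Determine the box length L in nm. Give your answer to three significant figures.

From E_n = n²h²/(8m_eL²), L = n·h/√(8m_eE_n).
E_5 = 2.07 eV = 3.316×10^-19 J, so L = 5·6.626×10^-34/√(8·9.109×10^-31·3.316×10^-19) = 2.13×10^-9 m = 2.13 nm.

L = 2.13 nm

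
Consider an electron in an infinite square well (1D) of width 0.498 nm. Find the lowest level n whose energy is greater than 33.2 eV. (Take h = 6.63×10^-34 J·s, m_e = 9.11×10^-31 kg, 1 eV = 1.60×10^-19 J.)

n = 5

E_1 = h²/(8m_eL²) = 2.432×10^-19 J = 1.520 eV.
Need n² > 33.2/1.520 = 21.84, i.e. n > 4.673.
The smallest integer satisfying this is n = 5.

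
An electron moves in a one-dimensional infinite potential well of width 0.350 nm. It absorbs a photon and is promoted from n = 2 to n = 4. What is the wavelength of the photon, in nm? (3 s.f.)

λ = 33.7 nm

E_1 = h²/(8m_eL²) = 4.918×10^-19 J, so ΔE = (4² − 2²)E_1 = 5.902×10^-18 J.
λ = hc/ΔE = (6.626×10^-34·2.998×10^8)/5.902×10^-18 = 3.37×10^-8 m = 33.7 nm.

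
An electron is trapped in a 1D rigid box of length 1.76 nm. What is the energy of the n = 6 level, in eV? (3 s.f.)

E_6 = 4.37 eV

For an infinite well E_n = n²h²/(8m_eL²), so E_1 = h²/(8m_eL²) = (6.626×10^-34)²/(8·9.109×10^-31·(1.76×10^-9 m)²) = 1.945×10^-20 J.
Then E_6 = 6²·E_1 = 36·1.945×10^-20 J = 7.002×10^-19 J.
Converting, E_6 = 7.002×10^-19 J / (1.602×10^-19 J/eV) = 4.37 eV.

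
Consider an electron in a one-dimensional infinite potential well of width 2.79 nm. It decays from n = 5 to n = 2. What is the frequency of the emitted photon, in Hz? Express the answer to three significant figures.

E_1 = h²/(8m_eL²) = 7.740×10^-21 J and ΔE = (5² − 2²)E_1 = 1.625×10^-19 J.
f = ΔE/h = 1.625×10^-19/6.626×10^-34 = 2.45×10^14 Hz.

f = 2.45×10^14 Hz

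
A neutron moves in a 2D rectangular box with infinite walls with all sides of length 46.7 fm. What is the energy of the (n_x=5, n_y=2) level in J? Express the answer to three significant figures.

For a 2D rectangular well E = (h²/8m_n)·Σ n_i²/L_i² = (6.626×10^-34)²/(8·1.675×10^-27) · [5²/(46.7 fm)² + 2²/(46.7 fm)²].
Evaluating gives E = 4.36×10^-13 J.

E = 4.36×10^-13 J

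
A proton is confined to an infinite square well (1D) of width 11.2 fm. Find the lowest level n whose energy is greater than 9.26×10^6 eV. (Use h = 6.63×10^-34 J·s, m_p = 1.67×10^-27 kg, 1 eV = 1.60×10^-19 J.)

n = 3

E_1 = h²/(8m_pL²) = 2.623×10^-13 J = 1.639×10^6 eV.
Need n² > 9.26×10^6/1.639×10^6 = 5.650, i.e. n > 2.377.
The smallest integer satisfying this is n = 3.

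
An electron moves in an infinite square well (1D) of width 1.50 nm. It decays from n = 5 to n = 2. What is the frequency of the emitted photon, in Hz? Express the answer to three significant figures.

E_1 = h²/(8m_eL²) = 2.678×10^-20 J and ΔE = (5² − 2²)E_1 = 5.624×10^-19 J.
f = ΔE/h = 5.624×10^-19/6.626×10^-34 = 8.49×10^14 Hz.

f = 8.49×10^14 Hz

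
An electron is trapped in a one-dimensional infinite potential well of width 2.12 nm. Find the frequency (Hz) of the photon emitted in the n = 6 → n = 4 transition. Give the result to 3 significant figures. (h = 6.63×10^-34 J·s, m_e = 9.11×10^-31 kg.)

f = 4.05×10^14 Hz

E_1 = h²/(8m_eL²) = 1.342×10^-20 J and ΔE = (6² − 4²)E_1 = 2.684×10^-19 J.
f = ΔE/h = 2.684×10^-19/6.63×10^-34 = 4.05×10^14 Hz.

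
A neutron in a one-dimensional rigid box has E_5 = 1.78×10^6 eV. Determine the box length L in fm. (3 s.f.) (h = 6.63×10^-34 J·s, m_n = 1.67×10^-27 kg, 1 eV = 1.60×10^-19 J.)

L = 53.7 fm

From E_n = n²h²/(8m_nL²), L = n·h/√(8m_nE_n).
E_5 = 1.78×10^6 eV = 2.848×10^-13 J, so L = 5·6.63×10^-34/√(8·1.67×10^-27·2.848×10^-13) = 5.37×10^-14 m = 53.7 fm.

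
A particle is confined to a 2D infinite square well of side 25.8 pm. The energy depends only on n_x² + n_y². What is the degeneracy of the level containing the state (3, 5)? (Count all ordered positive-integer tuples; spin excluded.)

degeneracy = 2

The level has n_x² + n_y² = 34. The ordered positive-integer solutions are (3, 5), (5, 3).
That gives 2 states.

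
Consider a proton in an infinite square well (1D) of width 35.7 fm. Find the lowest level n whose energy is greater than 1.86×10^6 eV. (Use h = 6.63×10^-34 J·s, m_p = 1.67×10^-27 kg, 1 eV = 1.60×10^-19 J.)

E_1 = h²/(8m_pL²) = 2.582×10^-14 J = 1.614×10^5 eV.
Need n² > 1.86×10^6/1.614×10^5 = 11.52, i.e. n > 3.394.
The smallest integer satisfying this is n = 4.

n = 4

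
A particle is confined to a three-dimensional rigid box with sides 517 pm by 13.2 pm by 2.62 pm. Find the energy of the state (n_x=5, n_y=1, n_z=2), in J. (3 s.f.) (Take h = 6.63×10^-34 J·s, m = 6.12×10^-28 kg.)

E = 5.28×10^-17 J

For a 3D rectangular well E = (h²/8m)·Σ n_i²/L_i² = (6.63×10^-34)²/(8·6.12×10^-28) · [5²/(517 pm)² + 1²/(13.2 pm)² + 2²/(2.62 pm)²].
Evaluating gives E = 5.28×10^-17 J.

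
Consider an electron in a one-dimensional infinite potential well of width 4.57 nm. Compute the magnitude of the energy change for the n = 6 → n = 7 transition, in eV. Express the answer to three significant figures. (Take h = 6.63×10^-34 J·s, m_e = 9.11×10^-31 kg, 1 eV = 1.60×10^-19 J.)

E_1 = h²/(8m_eL²) = 2.888×10^-21 J.
|ΔE| = |6² − 7²|·E_1 = 13·2.888×10^-21 J = 3.754×10^-20 J = 0.235 eV.

|ΔE| = 0.235 eV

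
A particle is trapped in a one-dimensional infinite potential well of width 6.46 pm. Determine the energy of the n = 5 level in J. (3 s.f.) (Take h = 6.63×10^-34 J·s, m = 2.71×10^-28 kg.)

For an infinite well E_n = n²h²/(8mL²), so E_1 = h²/(8mL²) = (6.63×10^-34)²/(8·2.71×10^-28·(6.46×10^-12 m)²) = 4.859×10^-18 J.
Then E_5 = 5²·E_1 = 25·4.859×10^-18 J = 1.21×10^-16 J.

E_5 = 1.21×10^-16 J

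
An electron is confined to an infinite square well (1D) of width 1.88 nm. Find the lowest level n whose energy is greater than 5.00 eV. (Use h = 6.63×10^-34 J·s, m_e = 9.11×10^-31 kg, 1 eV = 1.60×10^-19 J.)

n = 7

E_1 = h²/(8m_eL²) = 1.706×10^-20 J = 0.1066 eV.
Need n² > 5.00/0.1066 = 46.90, i.e. n > 6.848.
The smallest integer satisfying this is n = 7.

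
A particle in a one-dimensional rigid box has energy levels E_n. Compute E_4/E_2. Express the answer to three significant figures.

E_n ∝ n², so E_4/E_2 = 4²/2² = 16/4 = 4.00.

4.00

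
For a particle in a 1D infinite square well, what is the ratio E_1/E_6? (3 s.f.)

0.0278

E_n ∝ n², so E_1/E_6 = 1²/6² = 1/36 = 0.0278.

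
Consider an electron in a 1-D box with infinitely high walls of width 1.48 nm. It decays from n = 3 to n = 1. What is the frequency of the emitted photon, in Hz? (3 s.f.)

f = 3.32×10^14 Hz

E_1 = h²/(8m_eL²) = 2.751×10^-20 J and ΔE = (3² − 1²)E_1 = 2.201×10^-19 J.
f = ΔE/h = 2.201×10^-19/6.626×10^-34 = 3.32×10^14 Hz.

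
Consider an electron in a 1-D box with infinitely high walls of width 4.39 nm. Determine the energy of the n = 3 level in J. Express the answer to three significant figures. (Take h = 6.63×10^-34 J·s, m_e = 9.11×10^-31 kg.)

E_3 = 2.82×10^-20 J

For an infinite well E_n = n²h²/(8m_eL²), so E_1 = h²/(8m_eL²) = (6.63×10^-34)²/(8·9.11×10^-31·(4.39×10^-9 m)²) = 3.130×10^-21 J.
Then E_3 = 3²·E_1 = 9·3.130×10^-21 J = 2.82×10^-20 J.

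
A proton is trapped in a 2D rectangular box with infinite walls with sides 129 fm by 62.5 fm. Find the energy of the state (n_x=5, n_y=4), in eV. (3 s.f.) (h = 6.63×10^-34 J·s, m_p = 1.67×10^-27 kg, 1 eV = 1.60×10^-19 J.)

For a 2D rectangular well E = (h²/8m_p)·Σ n_i²/L_i² = (6.63×10^-34)²/(8·1.67×10^-27) · [5²/(129 fm)² + 4²/(62.5 fm)²].
Evaluating gives E = 1.842×10^-13 J = 1.15×10^6 eV.

E = 1.15×10^6 eV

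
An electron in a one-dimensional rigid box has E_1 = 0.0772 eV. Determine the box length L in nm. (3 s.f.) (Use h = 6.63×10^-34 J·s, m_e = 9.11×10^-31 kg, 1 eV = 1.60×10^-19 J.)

L = 2.21 nm

From E_n = n²h²/(8m_eL²), L = n·h/√(8m_eE_n).
E_1 = 0.0772 eV = 1.235×10^-20 J, so L = 1·6.63×10^-34/√(8·9.11×10^-31·1.235×10^-20) = 2.21×10^-9 m = 2.21 nm.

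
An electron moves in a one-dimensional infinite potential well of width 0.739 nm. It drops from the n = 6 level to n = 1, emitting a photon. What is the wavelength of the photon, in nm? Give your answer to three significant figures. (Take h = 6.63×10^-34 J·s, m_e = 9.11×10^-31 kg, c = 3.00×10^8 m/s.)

E_1 = h²/(8m_eL²) = 1.104×10^-19 J, so ΔE = (6² − 1²)E_1 = 3.864×10^-18 J.
λ = hc/ΔE = (6.63×10^-34·3.00×10^8)/3.864×10^-18 = 5.15×10^-8 m = 51.5 nm.

λ = 51.5 nm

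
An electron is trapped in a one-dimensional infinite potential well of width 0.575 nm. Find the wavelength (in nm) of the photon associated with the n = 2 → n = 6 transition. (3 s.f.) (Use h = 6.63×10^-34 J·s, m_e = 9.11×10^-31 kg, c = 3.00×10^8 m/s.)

λ = 34.1 nm

E_1 = h²/(8m_eL²) = 1.824×10^-19 J, so ΔE = (6² − 2²)E_1 = 5.837×10^-18 J.
λ = hc/ΔE = (6.63×10^-34·3.00×10^8)/5.837×10^-18 = 3.41×10^-8 m = 34.1 nm.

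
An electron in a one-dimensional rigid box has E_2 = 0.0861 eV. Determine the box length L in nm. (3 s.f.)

From E_n = n²h²/(8m_eL²), L = n·h/√(8m_eE_n).
E_2 = 0.0861 eV = 1.379×10^-20 J, so L = 2·6.626×10^-34/√(8·9.109×10^-31·1.379×10^-20) = 4.18×10^-9 m = 4.18 nm.

L = 4.18 nm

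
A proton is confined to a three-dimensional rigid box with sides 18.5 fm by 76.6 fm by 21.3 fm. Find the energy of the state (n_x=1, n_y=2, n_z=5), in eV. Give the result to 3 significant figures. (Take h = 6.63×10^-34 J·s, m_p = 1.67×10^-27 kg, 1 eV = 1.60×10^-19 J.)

For a 3D rectangular well E = (h²/8m_p)·Σ n_i²/L_i² = (6.63×10^-34)²/(8·1.67×10^-27) · [1²/(18.5 fm)² + 2²/(76.6 fm)² + 5²/(21.3 fm)²].
Evaluating gives E = 1.932×10^-12 J = 1.21×10^7 eV.

E = 1.21×10^7 eV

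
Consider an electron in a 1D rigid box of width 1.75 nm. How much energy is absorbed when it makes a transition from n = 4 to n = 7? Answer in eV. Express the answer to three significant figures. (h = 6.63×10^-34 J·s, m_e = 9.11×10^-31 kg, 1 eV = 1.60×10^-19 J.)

|ΔE| = 4.06 eV

E_1 = h²/(8m_eL²) = 1.969×10^-20 J.
|ΔE| = |4² − 7²|·E_1 = 33·1.969×10^-20 J = 6.498×10^-19 J = 4.06 eV.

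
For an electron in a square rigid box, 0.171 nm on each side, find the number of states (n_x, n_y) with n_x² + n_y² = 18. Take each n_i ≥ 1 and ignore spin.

The level has n_x² + n_y² = 18. The ordered positive-integer solutions are (3, 3).
That gives 1 state.

degeneracy = 1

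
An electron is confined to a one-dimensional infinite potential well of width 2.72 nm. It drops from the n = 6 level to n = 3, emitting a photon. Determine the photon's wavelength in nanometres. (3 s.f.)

E_1 = h²/(8m_eL²) = 8.143×10^-21 J, so ΔE = (6² − 3²)E_1 = 2.199×10^-19 J.
λ = hc/ΔE = (6.626×10^-34·2.998×10^8)/2.199×10^-19 = 9.03×10^-7 m = 903 nm.

λ = 903 nm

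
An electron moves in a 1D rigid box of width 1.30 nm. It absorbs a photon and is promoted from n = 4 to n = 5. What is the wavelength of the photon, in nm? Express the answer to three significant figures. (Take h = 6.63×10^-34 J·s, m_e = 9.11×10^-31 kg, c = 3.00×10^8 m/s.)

λ = 619 nm

E_1 = h²/(8m_eL²) = 3.569×10^-20 J, so ΔE = (5² − 4²)E_1 = 3.212×10^-19 J.
λ = hc/ΔE = (6.63×10^-34·3.00×10^8)/3.212×10^-19 = 6.19×10^-7 m = 619 nm.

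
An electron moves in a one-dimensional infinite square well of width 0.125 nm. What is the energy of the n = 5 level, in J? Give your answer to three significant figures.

E_5 = 9.64×10^-17 J

For an infinite well E_n = n²h²/(8m_eL²), so E_1 = h²/(8m_eL²) = (6.626×10^-34)²/(8·9.109×10^-31·(1.25×10^-10 m)²) = 3.856×10^-18 J.
Then E_5 = 5²·E_1 = 25·3.856×10^-18 J = 9.64×10^-17 J.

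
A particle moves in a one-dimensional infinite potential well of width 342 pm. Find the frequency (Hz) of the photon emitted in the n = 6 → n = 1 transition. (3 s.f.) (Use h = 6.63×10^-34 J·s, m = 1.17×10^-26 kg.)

f = 2.12×10^12 Hz

E_1 = h²/(8mL²) = 4.015×10^-23 J and ΔE = (6² − 1²)E_1 = 1.405×10^-21 J.
f = ΔE/h = 1.405×10^-21/6.63×10^-34 = 2.12×10^12 Hz.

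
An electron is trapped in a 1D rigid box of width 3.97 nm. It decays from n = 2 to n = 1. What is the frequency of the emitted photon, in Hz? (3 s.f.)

f = 1.73×10^13 Hz

E_1 = h²/(8m_eL²) = 3.823×10^-21 J and ΔE = (2² − 1²)E_1 = 1.147×10^-20 J.
f = ΔE/h = 1.147×10^-20/6.626×10^-34 = 1.73×10^13 Hz.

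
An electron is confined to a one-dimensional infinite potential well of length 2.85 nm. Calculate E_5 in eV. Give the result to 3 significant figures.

E_5 = 1.16 eV

For an infinite well E_n = n²h²/(8m_eL²), so E_1 = h²/(8m_eL²) = (6.626×10^-34)²/(8·9.109×10^-31·(2.85×10^-9 m)²) = 7.417×10^-21 J.
Then E_5 = 5²·E_1 = 25·7.417×10^-21 J = 1.854×10^-19 J.
Converting, E_5 = 1.854×10^-19 J / (1.602×10^-19 J/eV) = 1.16 eV.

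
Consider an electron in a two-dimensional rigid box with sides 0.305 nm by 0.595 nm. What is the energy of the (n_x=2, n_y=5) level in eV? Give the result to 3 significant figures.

E = 42.7 eV

For a 2D rectangular well E = (h²/8m_e)·Σ n_i²/L_i² = (6.626×10^-34)²/(8·9.109×10^-31) · [2²/(0.305 nm)² + 5²/(0.595 nm)²].
Evaluating gives E = 6.845×10^-18 J = 42.7 eV.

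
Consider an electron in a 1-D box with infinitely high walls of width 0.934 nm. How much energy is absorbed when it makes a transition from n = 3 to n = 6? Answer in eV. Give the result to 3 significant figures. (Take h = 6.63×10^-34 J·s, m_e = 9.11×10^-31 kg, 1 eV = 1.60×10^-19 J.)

E_1 = h²/(8m_eL²) = 6.914×10^-20 J.
|ΔE| = |3² − 6²|·E_1 = 27·6.914×10^-20 J = 1.867×10^-18 J = 11.7 eV.

|ΔE| = 11.7 eV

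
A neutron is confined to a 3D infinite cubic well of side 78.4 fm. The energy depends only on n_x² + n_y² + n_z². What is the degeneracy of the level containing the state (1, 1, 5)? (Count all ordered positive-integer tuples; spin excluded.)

degeneracy = 4

The level has n_x² + n_y² + n_z² = 27. The ordered positive-integer solutions are (1, 1, 5), (1, 5, 1), (3, 3, 3), (5, 1, 1).
That gives 4 states.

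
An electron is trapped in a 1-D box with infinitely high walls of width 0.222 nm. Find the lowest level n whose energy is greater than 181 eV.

n = 5

E_1 = h²/(8m_eL²) = 1.222×10^-18 J = 7.628 eV.
Need n² > 181/7.628 = 23.73, i.e. n > 4.871.
The smallest integer satisfying this is n = 5.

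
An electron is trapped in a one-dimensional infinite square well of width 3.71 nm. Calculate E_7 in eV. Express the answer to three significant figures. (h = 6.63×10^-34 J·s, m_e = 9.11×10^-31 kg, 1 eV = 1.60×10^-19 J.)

E_7 = 1.34 eV

For an infinite well E_n = n²h²/(8m_eL²), so E_1 = h²/(8m_eL²) = (6.63×10^-34)²/(8·9.11×10^-31·(3.71×10^-9 m)²) = 4.382×10^-21 J.
Then E_7 = 7²·E_1 = 49·4.382×10^-21 J = 2.147×10^-19 J.
Converting, E_7 = 2.147×10^-19 J / (1.60×10^-19 J/eV) = 1.34 eV.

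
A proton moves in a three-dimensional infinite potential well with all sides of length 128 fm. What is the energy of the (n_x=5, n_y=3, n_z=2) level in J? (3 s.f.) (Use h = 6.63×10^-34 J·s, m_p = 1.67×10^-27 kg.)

For a 3D rectangular well E = (h²/8m_p)·Σ n_i²/L_i² = (6.63×10^-34)²/(8·1.67×10^-27) · [5²/(128 fm)² + 3²/(128 fm)² + 2²/(128 fm)²].
Evaluating gives E = 7.63×10^-14 J.

E = 7.63×10^-14 J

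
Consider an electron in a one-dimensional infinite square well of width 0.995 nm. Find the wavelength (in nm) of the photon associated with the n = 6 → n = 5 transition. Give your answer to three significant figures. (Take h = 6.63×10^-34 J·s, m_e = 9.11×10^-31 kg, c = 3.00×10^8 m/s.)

E_1 = h²/(8m_eL²) = 6.092×10^-20 J, so ΔE = (6² − 5²)E_1 = 6.701×10^-19 J.
λ = hc/ΔE = (6.63×10^-34·3.00×10^8)/6.701×10^-19 = 2.97×10^-7 m = 297 nm.

λ = 297 nm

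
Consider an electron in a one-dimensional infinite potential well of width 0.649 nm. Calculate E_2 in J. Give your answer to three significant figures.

E_2 = 5.72×10^-19 J

For an infinite well E_n = n²h²/(8m_eL²), so E_1 = h²/(8m_eL²) = (6.626×10^-34)²/(8·9.109×10^-31·(6.49×10^-10 m)²) = 1.430×10^-19 J.
Then E_2 = 2²·E_1 = 4·1.430×10^-19 J = 5.72×10^-19 J.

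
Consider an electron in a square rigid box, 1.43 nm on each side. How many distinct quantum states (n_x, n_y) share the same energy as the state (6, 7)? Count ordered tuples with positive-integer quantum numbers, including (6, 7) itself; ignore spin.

degeneracy = 4

The level has n_x² + n_y² = 85. The ordered positive-integer solutions are (2, 9), (6, 7), (7, 6), (9, 2).
That gives 4 states.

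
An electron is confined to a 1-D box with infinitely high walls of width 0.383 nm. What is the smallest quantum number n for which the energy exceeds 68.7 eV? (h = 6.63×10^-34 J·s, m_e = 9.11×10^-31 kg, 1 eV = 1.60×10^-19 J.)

n = 6

E_1 = h²/(8m_eL²) = 4.112×10^-19 J = 2.570 eV.
Need n² > 68.7/2.570 = 26.73, i.e. n > 5.170.
The smallest integer satisfying this is n = 6.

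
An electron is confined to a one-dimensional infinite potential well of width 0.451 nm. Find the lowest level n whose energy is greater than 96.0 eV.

E_1 = h²/(8m_eL²) = 2.962×10^-19 J = 1.849 eV.
Need n² > 96.0/1.849 = 51.92, i.e. n > 7.206.
The smallest integer satisfying this is n = 8.

n = 8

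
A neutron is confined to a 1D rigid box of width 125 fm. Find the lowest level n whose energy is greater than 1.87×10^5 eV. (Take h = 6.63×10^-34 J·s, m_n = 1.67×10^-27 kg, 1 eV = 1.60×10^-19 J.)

n = 4

E_1 = h²/(8m_nL²) = 2.106×10^-15 J = 1.316×10^4 eV.
Need n² > 1.87×10^5/1.316×10^4 = 14.21, i.e. n > 3.770.
The smallest integer satisfying this is n = 4.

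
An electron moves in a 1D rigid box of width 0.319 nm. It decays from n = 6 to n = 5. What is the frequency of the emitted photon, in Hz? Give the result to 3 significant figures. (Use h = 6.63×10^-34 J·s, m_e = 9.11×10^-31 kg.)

f = 9.83×10^15 Hz

E_1 = h²/(8m_eL²) = 5.927×10^-19 J and ΔE = (6² − 5²)E_1 = 6.520×10^-18 J.
f = ΔE/h = 6.520×10^-18/6.63×10^-34 = 9.83×10^15 Hz.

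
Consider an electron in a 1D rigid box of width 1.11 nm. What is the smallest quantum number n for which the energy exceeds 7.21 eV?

E_1 = h²/(8m_eL²) = 4.890×10^-20 J = 0.3052 eV.
Need n² > 7.21/0.3052 = 23.62, i.e. n > 4.860.
The smallest integer satisfying this is n = 5.

n = 5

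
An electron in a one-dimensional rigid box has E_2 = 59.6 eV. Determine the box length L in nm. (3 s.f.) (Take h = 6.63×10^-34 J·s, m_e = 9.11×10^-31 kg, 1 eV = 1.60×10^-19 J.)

From E_n = n²h²/(8m_eL²), L = n·h/√(8m_eE_n).
E_2 = 59.6 eV = 9.536×10^-18 J, so L = 2·6.63×10^-34/√(8·9.11×10^-31·9.536×10^-18) = 1.59×10^-10 m = 0.159 nm.

L = 0.159 nm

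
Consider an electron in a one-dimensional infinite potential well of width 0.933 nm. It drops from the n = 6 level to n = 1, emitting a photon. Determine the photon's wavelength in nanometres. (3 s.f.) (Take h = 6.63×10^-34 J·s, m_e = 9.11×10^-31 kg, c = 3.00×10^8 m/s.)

λ = 82.0 nm

E_1 = h²/(8m_eL²) = 6.929×10^-20 J, so ΔE = (6² − 1²)E_1 = 2.425×10^-18 J.
λ = hc/ΔE = (6.63×10^-34·3.00×10^8)/2.425×10^-18 = 8.20×10^-8 m = 82.0 nm.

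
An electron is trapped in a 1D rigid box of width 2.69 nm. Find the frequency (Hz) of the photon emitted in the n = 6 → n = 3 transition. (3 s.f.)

f = 3.39×10^14 Hz

E_1 = h²/(8m_eL²) = 8.326×10^-21 J and ΔE = (6² − 3²)E_1 = 2.248×10^-19 J.
f = ΔE/h = 2.248×10^-19/6.626×10^-34 = 3.39×10^14 Hz.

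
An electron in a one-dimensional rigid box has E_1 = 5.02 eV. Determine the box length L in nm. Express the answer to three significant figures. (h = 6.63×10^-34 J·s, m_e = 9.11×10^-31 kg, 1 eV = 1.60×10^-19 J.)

L = 0.274 nm

From E_n = n²h²/(8m_eL²), L = n·h/√(8m_eE_n).
E_1 = 5.02 eV = 8.032×10^-19 J, so L = 1·6.63×10^-34/√(8·9.11×10^-31·8.032×10^-19) = 2.74×10^-10 m = 0.274 nm.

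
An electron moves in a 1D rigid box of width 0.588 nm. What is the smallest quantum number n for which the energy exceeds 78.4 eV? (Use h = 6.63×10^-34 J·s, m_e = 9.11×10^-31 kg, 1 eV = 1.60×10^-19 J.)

E_1 = h²/(8m_eL²) = 1.744×10^-19 J = 1.090 eV.
Need n² > 78.4/1.090 = 71.93, i.e. n > 8.481.
The smallest integer satisfying this is n = 9.

n = 9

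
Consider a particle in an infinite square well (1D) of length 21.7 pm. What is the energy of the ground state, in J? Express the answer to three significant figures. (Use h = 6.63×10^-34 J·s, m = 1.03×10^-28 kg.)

E_1 = 1.13×10^-18 J

For an infinite well E_n = n²h²/(8mL²), so E_1 = h²/(8mL²) = (6.63×10^-34)²/(8·1.03×10^-28·(2.17×10^-11 m)²) = 1.133×10^-18 J.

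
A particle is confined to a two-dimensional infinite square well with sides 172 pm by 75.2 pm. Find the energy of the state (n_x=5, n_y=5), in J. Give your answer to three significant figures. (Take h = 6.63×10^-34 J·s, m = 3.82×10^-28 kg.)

For a 2D rectangular well E = (h²/8m)·Σ n_i²/L_i² = (6.63×10^-34)²/(8·3.82×10^-28) · [5²/(172 pm)² + 5²/(75.2 pm)²].
Evaluating gives E = 7.57×10^-19 J.

E = 7.57×10^-19 J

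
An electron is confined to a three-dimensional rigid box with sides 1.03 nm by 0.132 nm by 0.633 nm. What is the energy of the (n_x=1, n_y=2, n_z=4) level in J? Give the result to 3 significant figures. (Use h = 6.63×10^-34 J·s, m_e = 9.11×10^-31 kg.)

E = 1.63×10^-17 J

For a 3D rectangular well E = (h²/8m_e)·Σ n_i²/L_i² = (6.63×10^-34)²/(8·9.11×10^-31) · [1²/(1.03 nm)² + 2²/(0.132 nm)² + 4²/(0.633 nm)²].
Evaluating gives E = 1.63×10^-17 J.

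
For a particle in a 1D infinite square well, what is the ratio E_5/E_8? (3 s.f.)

E_n ∝ n², so E_5/E_8 = 5²/8² = 25/64 = 0.391.

0.391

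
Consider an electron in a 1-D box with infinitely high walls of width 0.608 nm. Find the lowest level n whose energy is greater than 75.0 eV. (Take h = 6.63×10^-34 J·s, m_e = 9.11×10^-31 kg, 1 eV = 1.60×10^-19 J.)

n = 9

E_1 = h²/(8m_eL²) = 1.632×10^-19 J = 1.020 eV.
Need n² > 75.0/1.020 = 73.53, i.e. n > 8.575.
The smallest integer satisfying this is n = 9.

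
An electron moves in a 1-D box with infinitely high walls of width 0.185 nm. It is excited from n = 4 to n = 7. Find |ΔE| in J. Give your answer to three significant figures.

|ΔE| = 5.81×10^-17 J

E_1 = h²/(8m_eL²) = 1.760×10^-18 J.
|ΔE| = |4² − 7²|·E_1 = 33·1.760×10^-18 J = 5.81×10^-17 J.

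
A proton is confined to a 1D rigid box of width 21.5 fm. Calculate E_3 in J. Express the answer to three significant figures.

E_3 = 6.39×10^-13 J

For an infinite well E_n = n²h²/(8m_pL²), so E_1 = h²/(8m_pL²) = (6.626×10^-34)²/(8·1.673×10^-27·(2.15×10^-14 m)²) = 7.096×10^-14 J.
Then E_3 = 3²·E_1 = 9·7.096×10^-14 J = 6.39×10^-13 J.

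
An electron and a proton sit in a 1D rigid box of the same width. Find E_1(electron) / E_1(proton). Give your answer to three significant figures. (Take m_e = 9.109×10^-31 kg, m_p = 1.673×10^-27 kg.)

E_n ∝ 1/m at fixed n and L, so the ratio is m_p/m_e = 1.673×10^-27/9.109×10^-31 = 1.84×10^3.

1.84×10^3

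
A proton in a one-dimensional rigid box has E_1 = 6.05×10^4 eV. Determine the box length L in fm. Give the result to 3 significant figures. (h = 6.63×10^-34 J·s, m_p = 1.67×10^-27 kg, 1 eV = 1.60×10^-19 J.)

From E_n = n²h²/(8m_pL²), L = n·h/√(8m_pE_n).
E_1 = 6.05×10^4 eV = 9.680×10^-15 J, so L = 1·6.63×10^-34/√(8·1.67×10^-27·9.680×10^-15) = 5.83×10^-14 m = 58.3 fm.

L = 58.3 fm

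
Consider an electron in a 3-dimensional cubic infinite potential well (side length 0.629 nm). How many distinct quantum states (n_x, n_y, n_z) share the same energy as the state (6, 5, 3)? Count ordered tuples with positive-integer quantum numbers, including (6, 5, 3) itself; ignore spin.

The level has n_x² + n_y² + n_z² = 70. The ordered positive-integer solutions are (3, 5, 6), (3, 6, 5), (5, 3, 6), (5, 6, 3), (6, 3, 5), (6, 5, 3).
That gives 6 states.

degeneracy = 6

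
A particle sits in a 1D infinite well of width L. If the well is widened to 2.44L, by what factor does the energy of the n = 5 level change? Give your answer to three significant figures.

0.168

E_n ∝ 1/L², so the energy scales by 1/2.44² = 0.168.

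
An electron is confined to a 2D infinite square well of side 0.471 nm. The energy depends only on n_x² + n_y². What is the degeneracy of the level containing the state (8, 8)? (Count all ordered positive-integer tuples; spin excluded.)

degeneracy = 1

The level has n_x² + n_y² = 128. The ordered positive-integer solutions are (8, 8).
That gives 1 state.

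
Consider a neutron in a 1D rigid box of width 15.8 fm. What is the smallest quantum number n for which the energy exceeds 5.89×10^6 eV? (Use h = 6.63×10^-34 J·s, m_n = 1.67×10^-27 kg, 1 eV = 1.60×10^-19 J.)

E_1 = h²/(8m_nL²) = 1.318×10^-13 J = 8.238×10^5 eV.
Need n² > 5.89×10^6/8.238×10^5 = 7.150, i.e. n > 2.674.
The smallest integer satisfying this is n = 3.

n = 3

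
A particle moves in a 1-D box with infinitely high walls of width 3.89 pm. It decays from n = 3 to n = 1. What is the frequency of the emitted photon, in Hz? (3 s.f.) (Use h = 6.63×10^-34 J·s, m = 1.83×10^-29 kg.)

E_1 = h²/(8mL²) = 1.984×10^-16 J and ΔE = (3² − 1²)E_1 = 1.587×10^-15 J.
f = ΔE/h = 1.587×10^-15/6.63×10^-34 = 2.39×10^18 Hz.

f = 2.39×10^18 Hz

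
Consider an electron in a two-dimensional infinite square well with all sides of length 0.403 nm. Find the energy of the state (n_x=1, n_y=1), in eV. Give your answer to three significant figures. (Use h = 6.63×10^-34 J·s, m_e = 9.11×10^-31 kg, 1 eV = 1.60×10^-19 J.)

E = 4.64 eV

For a 2D rectangular well E = (h²/8m_e)·Σ n_i²/L_i² = (6.63×10^-34)²/(8·9.11×10^-31) · [1²/(0.403 nm)² + 1²/(0.403 nm)²].
Evaluating gives E = 7.427×10^-19 J = 4.64 eV.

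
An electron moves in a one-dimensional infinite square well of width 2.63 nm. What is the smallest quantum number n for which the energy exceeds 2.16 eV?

n = 7

E_1 = h²/(8m_eL²) = 8.710×10^-21 J = 0.05437 eV.
Need n² > 2.16/0.05437 = 39.73, i.e. n > 6.303.
The smallest integer satisfying this is n = 7.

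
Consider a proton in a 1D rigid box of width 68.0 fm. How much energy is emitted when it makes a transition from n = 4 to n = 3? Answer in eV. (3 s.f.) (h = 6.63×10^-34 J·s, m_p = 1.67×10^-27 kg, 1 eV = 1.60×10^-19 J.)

|ΔE| = 3.11×10^5 eV

E_1 = h²/(8m_pL²) = 7.115×10^-15 J.
|ΔE| = |4² − 3²|·E_1 = 7·7.115×10^-15 J = 4.980×10^-14 J = 3.11×10^5 eV.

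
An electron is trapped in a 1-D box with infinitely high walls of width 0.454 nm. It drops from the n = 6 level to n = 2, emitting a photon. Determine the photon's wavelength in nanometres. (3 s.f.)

λ = 21.2 nm

E_1 = h²/(8m_eL²) = 2.923×10^-19 J, so ΔE = (6² − 2²)E_1 = 9.354×10^-18 J.
λ = hc/ΔE = (6.626×10^-34·2.998×10^8)/9.354×10^-18 = 2.12×10^-8 m = 21.2 nm.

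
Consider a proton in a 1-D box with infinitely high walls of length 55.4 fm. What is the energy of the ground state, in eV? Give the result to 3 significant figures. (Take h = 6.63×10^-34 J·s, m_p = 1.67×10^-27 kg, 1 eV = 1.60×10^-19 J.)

E_1 = 6.70×10^4 eV

For an infinite well E_n = n²h²/(8m_pL²), so E_1 = h²/(8m_pL²) = (6.63×10^-34)²/(8·1.67×10^-27·(5.54×10^-14 m)²) = 1.072×10^-14 J.
Converting, E_1 = 1.072×10^-14 J / (1.60×10^-19 J/eV) = 6.70×10^4 eV.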